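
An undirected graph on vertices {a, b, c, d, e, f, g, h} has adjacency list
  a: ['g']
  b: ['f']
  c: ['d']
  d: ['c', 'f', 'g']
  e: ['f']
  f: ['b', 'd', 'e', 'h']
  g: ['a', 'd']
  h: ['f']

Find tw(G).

A width-1 tree decomposition is:
Bags: B1 = {f, h}  B2 = {d, f}  B3 = {c, d}  B4 = {b, f}  B5 = {d, g}  B6 = {a, g}  B7 = {e, f}
Tree: B1–B2, B2–B3, B1–B4, B3–B5, B5–B6, B1–B7
Each bag holds 2 vertices, so the decomposition has width 1, which upper-bounds the treewidth. G has an edge, so its treewidth is at least 1. Hence tw(G) = 1 exactly.

1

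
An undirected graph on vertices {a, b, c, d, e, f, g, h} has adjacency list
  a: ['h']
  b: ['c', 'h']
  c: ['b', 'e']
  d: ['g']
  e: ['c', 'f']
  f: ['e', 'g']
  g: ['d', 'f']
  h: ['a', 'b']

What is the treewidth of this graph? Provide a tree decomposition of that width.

Treewidth 1.
Bags: B1 = {d, g}  B2 = {f, g}  B3 = {e, f}  B4 = {c, e}  B5 = {b, c}  B6 = {b, h}  B7 = {a, h}
Tree: B1–B2, B2–B3, B3–B4, B4–B5, B5–B6, B6–B7

Every bag has size at most 2, so the width is 2 − 1 = 1 and tw(G) ≤ 1. Since G has at least one edge (e.g. d–g), it is not an edgeless graph, so tw(G) ≥ 1. Therefore the treewidth is 1.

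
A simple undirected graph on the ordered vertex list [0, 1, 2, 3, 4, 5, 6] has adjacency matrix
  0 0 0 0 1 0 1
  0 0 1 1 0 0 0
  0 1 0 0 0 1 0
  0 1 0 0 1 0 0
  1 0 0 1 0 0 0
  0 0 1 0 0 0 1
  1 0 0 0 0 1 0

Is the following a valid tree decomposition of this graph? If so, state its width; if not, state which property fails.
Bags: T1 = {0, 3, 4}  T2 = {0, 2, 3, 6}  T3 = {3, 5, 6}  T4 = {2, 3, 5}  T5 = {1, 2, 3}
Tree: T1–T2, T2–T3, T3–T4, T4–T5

No — bags containing vertex 2 are not connected in the tree.

A tree decomposition must satisfy three properties: every vertex lies in some bag; for every edge, both endpoints lie together in some bag; and for every vertex, the bags containing it form a connected subtree. Here bags containing vertex 2 are not connected in the tree, so the decomposition is invalid.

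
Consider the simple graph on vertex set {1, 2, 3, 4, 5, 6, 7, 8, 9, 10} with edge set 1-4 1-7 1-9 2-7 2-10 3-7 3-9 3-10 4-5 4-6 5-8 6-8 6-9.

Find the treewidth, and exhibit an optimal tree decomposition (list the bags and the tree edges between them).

Treewidth 2.
One optimal decomposition is:
Bags: B1 = {2, 3, 10}  B2 = {2, 3, 7}  B3 = {3, 7, 9}  B4 = {1, 7, 9}  B5 = {1, 6, 9}  B6 = {1, 4, 6}  B7 = {4, 6, 8}  B8 = {4, 5, 8}
Tree: B1–B2, B2–B3, B3–B4, B4–B5, B5–B6, B6–B7, B7–B8

Each bag holds 3 vertices, so the decomposition has width 2, which upper-bounds the treewidth. For the lower bound, G contains the cycle 10–2–7–3–10, so G is not a forest; only forests have treewidth ≤ 1, hence tw(G) ≥ 2. Hence tw(G) = 2 exactly.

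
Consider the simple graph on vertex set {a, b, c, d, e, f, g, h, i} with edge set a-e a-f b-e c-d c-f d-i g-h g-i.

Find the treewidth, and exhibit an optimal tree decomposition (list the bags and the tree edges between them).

Treewidth 1.
One optimal decomposition is:
Bags: B1 = {g, h}  B2 = {g, i}  B3 = {d, i}  B4 = {c, d}  B5 = {c, f}  B6 = {a, f}  B7 = {a, e}  B8 = {b, e}
Tree: B1–B2, B2–B3, B3–B4, B4–B5, B5–B6, B6–B7, B7–B8

The largest bag has 2 vertices, giving width 1; this decomposition certifies tw(G) ≤ 1. Any graph with an edge has treewidth ≥ 1, and G has the edge h–g. Combining the bounds, tw(G) = 1.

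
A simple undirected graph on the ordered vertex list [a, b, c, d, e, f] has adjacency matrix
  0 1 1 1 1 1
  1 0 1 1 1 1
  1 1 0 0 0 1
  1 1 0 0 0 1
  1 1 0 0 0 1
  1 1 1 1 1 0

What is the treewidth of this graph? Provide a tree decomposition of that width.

Every bag has size at most 4, so the width is 4 − 1 = 3 and tw(G) ≤ 3. On the other hand G contains the 4-clique {a, b, d, f}. A clique must lie in a single bag of any decomposition, so no decomposition can have width below 3. The upper and lower bounds meet at 3, so that is the treewidth.

Treewidth 3.
Bags: B1 = {a, b, d, f}  B2 = {a, b, e, f}  B3 = {a, b, c, f}
Tree: B1–B2, B1–B3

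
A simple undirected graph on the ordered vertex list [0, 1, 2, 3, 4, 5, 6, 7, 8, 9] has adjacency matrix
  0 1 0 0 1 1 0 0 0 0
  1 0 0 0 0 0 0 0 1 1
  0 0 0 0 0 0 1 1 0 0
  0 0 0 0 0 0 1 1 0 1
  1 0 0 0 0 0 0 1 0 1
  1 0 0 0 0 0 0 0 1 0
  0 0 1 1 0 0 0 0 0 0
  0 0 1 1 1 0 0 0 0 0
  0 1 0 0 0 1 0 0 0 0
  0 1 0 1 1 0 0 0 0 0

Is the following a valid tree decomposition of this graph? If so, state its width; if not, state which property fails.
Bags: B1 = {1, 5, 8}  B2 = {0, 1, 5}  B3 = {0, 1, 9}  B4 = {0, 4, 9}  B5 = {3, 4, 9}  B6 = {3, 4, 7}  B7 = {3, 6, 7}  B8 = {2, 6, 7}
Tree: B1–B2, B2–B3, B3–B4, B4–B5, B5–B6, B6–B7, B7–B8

Checking the three conditions: (i) the bags cover all of {0, 1, 2, 3, 4, 5, 6, 7, 8, 9}; (ii) for each edge, some bag contains both endpoints; (iii) the bags containing any fixed vertex form a subtree. All hold, so the decomposition is valid with width 3 − 1 = 2.

Yes; width 2.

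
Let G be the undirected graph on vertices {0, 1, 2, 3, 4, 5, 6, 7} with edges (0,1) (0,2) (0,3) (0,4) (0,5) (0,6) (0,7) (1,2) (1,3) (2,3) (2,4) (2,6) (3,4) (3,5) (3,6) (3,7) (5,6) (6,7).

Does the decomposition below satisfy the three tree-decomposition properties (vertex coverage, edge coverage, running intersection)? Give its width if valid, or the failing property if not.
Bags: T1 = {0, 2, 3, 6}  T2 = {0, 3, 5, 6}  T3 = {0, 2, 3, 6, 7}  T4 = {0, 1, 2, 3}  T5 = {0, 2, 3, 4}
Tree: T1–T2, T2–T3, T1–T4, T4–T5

A tree decomposition must satisfy three properties: every vertex lies in some bag; for every edge, both endpoints lie together in some bag; and for every vertex, the bags containing it form a connected subtree. Here bags containing vertex 2 are not connected in the tree, so the decomposition is invalid.

No — bags containing vertex 2 are not connected in the tree.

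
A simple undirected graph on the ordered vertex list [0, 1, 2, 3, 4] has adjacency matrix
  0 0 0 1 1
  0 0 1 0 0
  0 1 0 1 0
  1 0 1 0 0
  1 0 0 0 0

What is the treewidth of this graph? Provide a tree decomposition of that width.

Treewidth 1.
One optimal decomposition is:
Bags: B1 = {1, 2}  B2 = {2, 3}  B3 = {0, 3}  B4 = {0, 4}
Tree: B1–B2, B2–B3, B3–B4

The largest bag has 2 vertices, giving width 1; this decomposition certifies tw(G) ≤ 1. Since G has at least one edge (e.g. 1–2), it is not an edgeless graph, so tw(G) ≥ 1. The upper and lower bounds meet at 1, so that is the treewidth.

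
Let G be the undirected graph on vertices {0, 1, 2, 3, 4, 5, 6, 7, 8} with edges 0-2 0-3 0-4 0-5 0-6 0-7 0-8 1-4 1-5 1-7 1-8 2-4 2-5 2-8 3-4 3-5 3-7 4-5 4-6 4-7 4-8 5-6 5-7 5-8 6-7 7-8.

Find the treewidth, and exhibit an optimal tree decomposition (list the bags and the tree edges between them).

Every bag has size at most 5, so the width is 5 − 1 = 4 and tw(G) ≤ 4. For the lower bound, the 5 vertices {0, 2, 4, 5, 8} are pairwise adjacent, and any tree decomposition puts a clique entirely inside one bag — forcing width ≥ 4. Therefore the treewidth is 4.

Treewidth 4.
One optimal decomposition is:
Bags: B1 = {0, 3, 4, 5, 7}  B2 = {0, 4, 5, 6, 7}  B3 = {0, 4, 5, 7, 8}  B4 = {1, 4, 5, 7, 8}  B5 = {0, 2, 4, 5, 8}
Tree: B1–B2, B2–B3, B3–B4, B3–B5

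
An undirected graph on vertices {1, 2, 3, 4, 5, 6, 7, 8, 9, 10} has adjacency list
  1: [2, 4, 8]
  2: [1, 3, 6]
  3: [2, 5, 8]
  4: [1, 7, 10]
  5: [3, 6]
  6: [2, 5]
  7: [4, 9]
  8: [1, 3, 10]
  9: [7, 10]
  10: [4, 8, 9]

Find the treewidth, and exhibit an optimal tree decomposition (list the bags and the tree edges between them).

Treewidth 2.
One such decomposition:
Bags: B1 = {4, 7, 9}  B2 = {4, 9, 10}  B3 = {1, 4, 10}  B4 = {1, 8, 10}  B5 = {1, 2, 8}  B6 = {2, 3, 8}  B7 = {2, 3, 6}  B8 = {3, 5, 6}
Tree: B1–B2, B2–B3, B3–B4, B4–B5, B5–B6, B6–B7, B7–B8

Every bag has size at most 3, so the width is 3 − 1 = 2 and tw(G) ≤ 2. For the lower bound, G contains the cycle 7–9–10–4–7, so G is not a forest; only forests have treewidth ≤ 1, hence tw(G) ≥ 2. The upper and lower bounds meet at 2, so that is the treewidth.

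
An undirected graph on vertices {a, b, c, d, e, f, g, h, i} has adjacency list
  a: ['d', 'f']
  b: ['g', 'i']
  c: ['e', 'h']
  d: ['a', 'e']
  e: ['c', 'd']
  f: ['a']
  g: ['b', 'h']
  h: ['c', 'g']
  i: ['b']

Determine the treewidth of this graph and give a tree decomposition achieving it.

Every bag has size at most 2, so the width is 2 − 1 = 1 and tw(G) ≤ 1. G has an edge, so its treewidth is at least 1. Combining the bounds, tw(G) = 1.

Treewidth 1.
One such decomposition:
Bags: B1 = {a, f}  B2 = {a, d}  B3 = {d, e}  B4 = {c, e}  B5 = {c, h}  B6 = {g, h}  B7 = {b, g}  B8 = {b, i}
Tree: B1–B2, B2–B3, B3–B4, B4–B5, B5–B6, B6–B7, B7–B8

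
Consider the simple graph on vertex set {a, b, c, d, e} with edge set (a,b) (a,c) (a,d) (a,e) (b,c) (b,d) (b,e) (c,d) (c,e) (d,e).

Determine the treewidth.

A width-4 tree decomposition is:
Bags: B1 = {a, b, c, d, e}
Tree: (single bag)
With just one bag of size 5, the width is 5 − 1 = 4, so tw(G) ≤ 4. On the other hand G contains the 5-clique {a, b, c, d, e}. A clique must lie in a single bag of any decomposition, so no decomposition can have width below 4. Therefore the treewidth is 4.

4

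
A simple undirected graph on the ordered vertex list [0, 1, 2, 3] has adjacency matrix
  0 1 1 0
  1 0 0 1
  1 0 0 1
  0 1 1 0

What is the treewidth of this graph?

2

A width-2 tree decomposition is:
Bags: B1 = {0, 2, 3}  B2 = {0, 1, 3}
Tree: B1–B2
Each bag holds 3 vertices, so the decomposition has width 2, which upper-bounds the treewidth. The edges 3–2–0–1–3 form a cycle, so G is not a tree and its treewidth is at least 2. Combining the bounds, tw(G) = 2.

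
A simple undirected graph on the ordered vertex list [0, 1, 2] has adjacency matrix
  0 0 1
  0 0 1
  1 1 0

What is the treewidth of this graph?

A width-1 tree decomposition is:
Bags: B1 = {0, 2}  B2 = {1, 2}
Tree: B1–B2
Each bag holds 2 vertices, so the decomposition has width 1, which upper-bounds the treewidth. Any graph with an edge has treewidth ≥ 1, and G has the edge 0–2. The upper and lower bounds meet at 1, so that is the treewidth.

1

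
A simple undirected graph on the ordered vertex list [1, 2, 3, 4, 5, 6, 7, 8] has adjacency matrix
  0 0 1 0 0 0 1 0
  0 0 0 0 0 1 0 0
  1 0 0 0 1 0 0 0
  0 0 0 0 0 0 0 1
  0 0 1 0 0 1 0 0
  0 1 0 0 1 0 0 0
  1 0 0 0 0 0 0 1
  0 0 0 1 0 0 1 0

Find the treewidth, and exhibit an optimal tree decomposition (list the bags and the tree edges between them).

The largest bag has 2 vertices, giving width 1; this decomposition certifies tw(G) ≤ 1. G has an edge, so its treewidth is at least 1. Hence tw(G) = 1 exactly.

Treewidth 1.
Bags: B1 = {2, 6}  B2 = {5, 6}  B3 = {3, 5}  B4 = {1, 3}  B5 = {1, 7}  B6 = {7, 8}  B7 = {4, 8}
Tree: B1–B2, B2–B3, B3–B4, B4–B5, B5–B6, B6–B7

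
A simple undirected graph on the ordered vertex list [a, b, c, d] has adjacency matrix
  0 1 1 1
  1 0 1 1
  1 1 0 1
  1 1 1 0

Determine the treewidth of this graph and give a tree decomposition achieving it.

Treewidth 3.
Bags: B1 = {a, b, c, d}
Tree: (single bag)

With just one bag of size 4, the width is 4 − 1 = 3, so tw(G) ≤ 3. Conversely, {a, b, c, d} is a clique of size 4, and the vertices of any clique must share a bag in every tree decomposition; so some bag has ≥ 4 vertices and tw(G) ≥ 3. Therefore the treewidth is 3.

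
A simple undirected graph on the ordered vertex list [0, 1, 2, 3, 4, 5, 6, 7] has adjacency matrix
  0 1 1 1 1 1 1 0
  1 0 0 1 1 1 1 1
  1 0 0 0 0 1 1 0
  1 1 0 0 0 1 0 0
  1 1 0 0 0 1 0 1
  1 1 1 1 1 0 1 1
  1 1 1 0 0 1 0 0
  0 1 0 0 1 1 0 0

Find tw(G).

3

A width-3 tree decomposition is:
Bags: B1 = {0, 1, 5, 6}  B2 = {0, 1, 3, 5}  B3 = {0, 2, 5, 6}  B4 = {0, 1, 4, 5}  B5 = {1, 4, 5, 7}
Tree: B1–B2, B1–B3, B2–B4, B4–B5
The largest bag has 4 vertices, giving width 3; this decomposition certifies tw(G) ≤ 3. On the other hand G contains the 4-clique {0, 1, 3, 5}. A clique must lie in a single bag of any decomposition, so no decomposition can have width below 3. Therefore the treewidth is 3.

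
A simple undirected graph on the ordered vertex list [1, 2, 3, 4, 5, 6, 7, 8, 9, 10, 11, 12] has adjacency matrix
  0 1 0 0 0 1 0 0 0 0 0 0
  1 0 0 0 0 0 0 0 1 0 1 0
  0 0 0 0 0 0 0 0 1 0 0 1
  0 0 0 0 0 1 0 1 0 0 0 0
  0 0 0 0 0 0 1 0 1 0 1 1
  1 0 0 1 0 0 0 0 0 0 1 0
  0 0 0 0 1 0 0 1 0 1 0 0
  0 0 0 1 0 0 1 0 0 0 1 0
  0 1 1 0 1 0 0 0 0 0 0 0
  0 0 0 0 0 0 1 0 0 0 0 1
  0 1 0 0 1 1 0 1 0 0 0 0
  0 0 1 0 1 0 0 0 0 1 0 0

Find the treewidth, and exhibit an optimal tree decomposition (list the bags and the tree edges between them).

Each bag holds 4 vertices, so the decomposition has width 3, which upper-bounds the treewidth. For the lower bound: the 4 vertex sets {3,10,12}, {9}, {5}, {2,7,8,11} are disjoint, each induces a connected subgraph, and every pair is joined by at least one edge of G. Contracting each set to a single vertex therefore yields K_{4} as a minor, and since treewidth is minor-monotone, tw(G) ≥ tw(K_{4}) = 3. Therefore the treewidth is 3.

Treewidth 3.
One such decomposition:
Bags: B1 = {3, 9, 10, 12}  B2 = {5, 9, 10, 12}  B3 = {5, 7, 9, 10}  B4 = {2, 5, 7, 9}  B5 = {2, 5, 7, 11}  B6 = {2, 7, 8, 11}  B7 = {1, 2, 8, 11}  B8 = {1, 6, 8, 11}  B9 = {1, 4, 6, 8}
Tree: B1–B2, B2–B3, B3–B4, B4–B5, B5–B6, B6–B7, B7–B8, B8–B9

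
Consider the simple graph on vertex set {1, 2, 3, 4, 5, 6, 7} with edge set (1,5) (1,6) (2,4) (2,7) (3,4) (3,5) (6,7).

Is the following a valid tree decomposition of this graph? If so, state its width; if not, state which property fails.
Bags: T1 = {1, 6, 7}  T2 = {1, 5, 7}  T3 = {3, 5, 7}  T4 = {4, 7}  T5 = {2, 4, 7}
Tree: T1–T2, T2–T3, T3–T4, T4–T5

A tree decomposition must satisfy three properties: every vertex lies in some bag; for every edge, both endpoints lie together in some bag; and for every vertex, the bags containing it form a connected subtree. Here edge (3,4) lies in no bag, so the decomposition is invalid.

No — edge (3,4) lies in no bag.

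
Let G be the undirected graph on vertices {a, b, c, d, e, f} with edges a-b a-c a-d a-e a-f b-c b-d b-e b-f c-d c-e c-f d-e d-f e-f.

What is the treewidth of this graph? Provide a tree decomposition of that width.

Treewidth 5.
Bags: B1 = {a, b, c, d, e, f}
Tree: (single bag)

With just one bag of size 6, the width is 6 − 1 = 5, so tw(G) ≤ 5. For the lower bound, the 6 vertices {a, b, c, d, e, f} are pairwise adjacent, and any tree decomposition puts a clique entirely inside one bag — forcing width ≥ 5. Combining the bounds, tw(G) = 5.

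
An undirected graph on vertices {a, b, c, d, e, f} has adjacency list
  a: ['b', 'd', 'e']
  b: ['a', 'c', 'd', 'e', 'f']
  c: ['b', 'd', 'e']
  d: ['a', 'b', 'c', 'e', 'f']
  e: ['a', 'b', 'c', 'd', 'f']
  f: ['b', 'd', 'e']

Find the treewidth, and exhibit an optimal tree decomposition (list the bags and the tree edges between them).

Treewidth 3.
One optimal decomposition is:
Bags: B1 = {a, b, d, e}  B2 = {b, d, e, f}  B3 = {b, c, d, e}
Tree: B1–B2, B1–B3

Each bag holds 4 vertices, so the decomposition has width 3, which upper-bounds the treewidth. For the lower bound, the 4 vertices {a, b, d, e} are pairwise adjacent, and any tree decomposition puts a clique entirely inside one bag — forcing width ≥ 3. Hence tw(G) = 3 exactly.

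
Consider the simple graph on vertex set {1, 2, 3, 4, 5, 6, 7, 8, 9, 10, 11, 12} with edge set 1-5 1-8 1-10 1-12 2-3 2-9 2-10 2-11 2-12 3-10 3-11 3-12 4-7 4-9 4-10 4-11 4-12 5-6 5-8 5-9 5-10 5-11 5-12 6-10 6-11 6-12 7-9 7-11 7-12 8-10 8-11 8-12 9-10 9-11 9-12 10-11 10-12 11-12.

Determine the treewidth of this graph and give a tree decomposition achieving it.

The largest bag has 5 vertices, giving width 4; this decomposition certifies tw(G) ≤ 4. For the lower bound, the 5 vertices {1, 5, 8, 10, 12} are pairwise adjacent, and any tree decomposition puts a clique entirely inside one bag — forcing width ≥ 4. Combining the bounds, tw(G) = 4.

Treewidth 4.
One optimal decomposition is:
Bags: B1 = {2, 9, 10, 11, 12}  B2 = {5, 9, 10, 11, 12}  B3 = {2, 3, 10, 11, 12}  B4 = {4, 9, 10, 11, 12}  B5 = {5, 8, 10, 11, 12}  B6 = {4, 7, 9, 11, 12}  B7 = {1, 5, 8, 10, 12}  B8 = {5, 6, 10, 11, 12}
Tree: B1–B2, B1–B3, B2–B4, B2–B5, B4–B6, B5–B7, B2–B8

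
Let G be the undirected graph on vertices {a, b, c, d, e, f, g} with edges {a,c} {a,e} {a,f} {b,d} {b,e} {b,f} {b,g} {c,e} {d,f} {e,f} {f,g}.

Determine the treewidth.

2

A width-2 tree decomposition is:
Bags: B1 = {a, e, f}  B2 = {a, c, e}  B3 = {b, e, f}  B4 = {b, f, g}  B5 = {b, d, f}
Tree: B1–B2, B1–B3, B3–B4, B3–B5
The largest bag has 3 vertices, giving width 2; this decomposition certifies tw(G) ≤ 2. Conversely, {a, c, e} is a clique of size 3, and the vertices of any clique must share a bag in every tree decomposition; so some bag has ≥ 3 vertices and tw(G) ≥ 2. Therefore the treewidth is 2.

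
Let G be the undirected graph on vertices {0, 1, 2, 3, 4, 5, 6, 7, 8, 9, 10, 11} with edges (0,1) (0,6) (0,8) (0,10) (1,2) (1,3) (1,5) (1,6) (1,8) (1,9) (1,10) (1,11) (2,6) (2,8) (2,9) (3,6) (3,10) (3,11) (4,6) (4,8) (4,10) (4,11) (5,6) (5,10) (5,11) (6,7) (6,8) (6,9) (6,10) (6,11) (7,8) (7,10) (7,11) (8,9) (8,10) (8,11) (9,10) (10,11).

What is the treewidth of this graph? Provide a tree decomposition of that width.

Every bag has size at most 5, so the width is 5 − 1 = 4 and tw(G) ≤ 4. On the other hand G contains the 5-clique {1, 2, 6, 8, 9}. A clique must lie in a single bag of any decomposition, so no decomposition can have width below 4. Combining the bounds, tw(G) = 4.

Treewidth 4.
One optimal decomposition is:
Bags: B1 = {1, 3, 6, 10, 11}  B2 = {1, 6, 8, 10, 11}  B3 = {1, 6, 8, 9, 10}  B4 = {4, 6, 8, 10, 11}  B5 = {1, 2, 6, 8, 9}  B6 = {6, 7, 8, 10, 11}  B7 = {1, 5, 6, 10, 11}  B8 = {0, 1, 6, 8, 10}
Tree: B1–B2, B2–B3, B2–B4, B3–B5, B4–B6, B1–B7, B2–B8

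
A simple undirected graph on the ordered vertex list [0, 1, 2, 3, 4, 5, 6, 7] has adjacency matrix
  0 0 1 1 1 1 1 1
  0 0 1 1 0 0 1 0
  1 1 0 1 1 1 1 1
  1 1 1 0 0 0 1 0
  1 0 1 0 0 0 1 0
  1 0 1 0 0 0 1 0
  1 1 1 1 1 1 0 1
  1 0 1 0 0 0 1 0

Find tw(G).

3

A width-3 tree decomposition is:
Bags: B1 = {0, 2, 4, 6}  B2 = {0, 2, 3, 6}  B3 = {1, 2, 3, 6}  B4 = {0, 2, 6, 7}  B5 = {0, 2, 5, 6}
Tree: B1–B2, B2–B3, B1–B4, B2–B5
Each bag holds 4 vertices, so the decomposition has width 3, which upper-bounds the treewidth. For the lower bound, the 4 vertices {0, 2, 3, 6} are pairwise adjacent, and any tree decomposition puts a clique entirely inside one bag — forcing width ≥ 3. Hence tw(G) = 3 exactly.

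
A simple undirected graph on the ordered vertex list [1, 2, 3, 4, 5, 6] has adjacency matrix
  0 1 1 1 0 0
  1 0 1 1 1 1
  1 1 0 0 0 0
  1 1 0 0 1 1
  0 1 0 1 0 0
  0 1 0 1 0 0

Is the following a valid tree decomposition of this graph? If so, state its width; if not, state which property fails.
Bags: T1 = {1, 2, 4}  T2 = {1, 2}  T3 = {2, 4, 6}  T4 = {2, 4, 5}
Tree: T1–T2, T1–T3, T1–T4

A tree decomposition must satisfy three properties: every vertex lies in some bag; for every edge, both endpoints lie together in some bag; and for every vertex, the bags containing it form a connected subtree. Here vertex 3 appears in no bag, so the decomposition is invalid.

No — vertex 3 appears in no bag.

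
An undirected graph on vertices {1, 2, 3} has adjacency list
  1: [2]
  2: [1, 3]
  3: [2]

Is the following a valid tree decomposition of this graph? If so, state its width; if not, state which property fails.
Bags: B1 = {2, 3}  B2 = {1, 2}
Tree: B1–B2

Yes; width 1.

Vertex coverage: the bags together contain {1, 2, 3}, the full vertex set. Edge coverage: each edge of G has both endpoints in at least one bag. Running intersection: for every vertex, the bags containing it form a connected subtree. All three properties hold, so this is a valid tree decomposition of width max|bag| − 1 = 1, and hence tw(G) ≤ 1.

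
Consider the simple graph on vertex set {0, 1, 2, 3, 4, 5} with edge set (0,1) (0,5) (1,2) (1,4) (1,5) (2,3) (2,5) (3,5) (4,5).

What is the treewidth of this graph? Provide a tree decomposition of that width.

Each bag holds 3 vertices, so the decomposition has width 2, which upper-bounds the treewidth. On the other hand G contains the 3-clique {0, 1, 5}. A clique must lie in a single bag of any decomposition, so no decomposition can have width below 2. Hence tw(G) = 2 exactly.

Treewidth 2.
One such decomposition:
Bags: B1 = {0, 1, 5}  B2 = {1, 2, 5}  B3 = {2, 3, 5}  B4 = {1, 4, 5}
Tree: B1–B2, B2–B3, B2–B4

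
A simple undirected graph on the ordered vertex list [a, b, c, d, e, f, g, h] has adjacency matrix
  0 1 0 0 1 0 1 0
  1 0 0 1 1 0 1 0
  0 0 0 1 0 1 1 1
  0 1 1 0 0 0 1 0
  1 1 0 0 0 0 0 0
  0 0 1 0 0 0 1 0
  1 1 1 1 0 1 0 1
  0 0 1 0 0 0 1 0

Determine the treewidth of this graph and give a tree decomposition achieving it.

The largest bag has 3 vertices, giving width 2; this decomposition certifies tw(G) ≤ 2. On the other hand G contains the 3-clique {c, d, g}. A clique must lie in a single bag of any decomposition, so no decomposition can have width below 2. Combining the bounds, tw(G) = 2.

Treewidth 2.
Bags: B1 = {b, d, g}  B2 = {c, d, g}  B3 = {c, f, g}  B4 = {a, b, g}  B5 = {a, b, e}  B6 = {c, g, h}
Tree: B1–B2, B2–B3, B1–B4, B4–B5, B2–B6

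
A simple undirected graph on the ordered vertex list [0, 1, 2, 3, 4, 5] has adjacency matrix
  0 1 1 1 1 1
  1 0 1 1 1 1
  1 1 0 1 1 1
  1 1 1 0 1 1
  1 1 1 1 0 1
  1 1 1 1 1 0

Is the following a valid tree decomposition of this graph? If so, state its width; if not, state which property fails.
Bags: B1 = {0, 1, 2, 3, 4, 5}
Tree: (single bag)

Every vertex of G appears in some bag (union = {0, 1, 2, 3, 4, 5}); every edge is covered by a bag; and for each vertex v the set of bags containing v is connected in the bag tree. The decomposition is therefore valid. The largest bag has 6 vertices, so the width is 5.

Yes; width 5.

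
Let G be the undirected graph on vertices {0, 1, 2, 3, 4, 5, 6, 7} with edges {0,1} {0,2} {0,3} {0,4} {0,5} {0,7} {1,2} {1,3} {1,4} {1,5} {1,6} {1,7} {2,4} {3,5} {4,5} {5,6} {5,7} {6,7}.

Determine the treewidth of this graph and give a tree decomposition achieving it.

The largest bag has 4 vertices, giving width 3; this decomposition certifies tw(G) ≤ 3. Conversely, {0, 1, 2, 4} is a clique of size 4, and the vertices of any clique must share a bag in every tree decomposition; so some bag has ≥ 4 vertices and tw(G) ≥ 3. Therefore the treewidth is 3.

Treewidth 3.
One optimal decomposition is:
Bags: B1 = {1, 5, 6, 7}  B2 = {0, 1, 5, 7}  B3 = {0, 1, 4, 5}  B4 = {0, 1, 3, 5}  B5 = {0, 1, 2, 4}
Tree: B1–B2, B2–B3, B3–B4, B3–B5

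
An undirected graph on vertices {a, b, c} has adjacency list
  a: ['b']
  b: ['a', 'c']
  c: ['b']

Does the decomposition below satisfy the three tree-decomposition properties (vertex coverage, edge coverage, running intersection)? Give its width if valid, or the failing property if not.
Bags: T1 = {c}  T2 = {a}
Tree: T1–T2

A tree decomposition must satisfy three properties: every vertex lies in some bag; for every edge, both endpoints lie together in some bag; and for every vertex, the bags containing it form a connected subtree. Here vertex b appears in no bag, so the decomposition is invalid.

No — vertex b appears in no bag.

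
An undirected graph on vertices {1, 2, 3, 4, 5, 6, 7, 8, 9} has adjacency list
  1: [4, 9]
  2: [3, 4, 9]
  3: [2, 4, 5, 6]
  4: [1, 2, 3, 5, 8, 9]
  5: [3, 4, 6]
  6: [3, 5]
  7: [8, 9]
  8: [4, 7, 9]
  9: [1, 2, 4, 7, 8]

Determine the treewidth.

A width-2 tree decomposition is:
Bags: B1 = {4, 8, 9}  B2 = {7, 8, 9}  B3 = {2, 4, 9}  B4 = {2, 3, 4}  B5 = {1, 4, 9}  B6 = {3, 4, 5}  B7 = {3, 5, 6}
Tree: B1–B2, B1–B3, B3–B4, B1–B5, B4–B6, B6–B7
Every bag has size at most 3, so the width is 3 − 1 = 2 and tw(G) ≤ 2. On the other hand G contains the 3-clique {4, 8, 9}. A clique must lie in a single bag of any decomposition, so no decomposition can have width below 2. The upper and lower bounds meet at 2, so that is the treewidth.

2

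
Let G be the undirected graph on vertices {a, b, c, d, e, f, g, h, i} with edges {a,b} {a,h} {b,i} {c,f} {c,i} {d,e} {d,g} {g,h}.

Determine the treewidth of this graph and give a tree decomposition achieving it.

Each bag holds 2 vertices, so the decomposition has width 1, which upper-bounds the treewidth. Since G has at least one edge (e.g. e–d), it is not an edgeless graph, so tw(G) ≥ 1. Therefore the treewidth is 1.

Treewidth 1.
One optimal decomposition is:
Bags: B1 = {d, e}  B2 = {d, g}  B3 = {g, h}  B4 = {a, h}  B5 = {a, b}  B6 = {b, i}  B7 = {c, i}  B8 = {c, f}
Tree: B1–B2, B2–B3, B3–B4, B4–B5, B5–B6, B6–B7, B7–B8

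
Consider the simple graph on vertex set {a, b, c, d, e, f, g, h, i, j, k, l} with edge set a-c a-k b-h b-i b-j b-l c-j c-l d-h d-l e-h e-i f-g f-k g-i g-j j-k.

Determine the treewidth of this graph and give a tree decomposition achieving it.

The largest bag has 4 vertices, giving width 3; this decomposition certifies tw(G) ≤ 3. For the lower bound: the 4 vertex sets {a,f,k}, {c}, {j}, {b,g,i,l} are disjoint, each induces a connected subgraph, and every pair is joined by at least one edge of G. Contracting each set to a single vertex therefore yields K_{4} as a minor, and since treewidth is minor-monotone, tw(G) ≥ tw(K_{4}) = 3. Therefore the treewidth is 3.

Treewidth 3.
One optimal decomposition is:
Bags: B1 = {a, c, f, k}  B2 = {c, f, j, k}  B3 = {c, f, g, j}  B4 = {c, g, j, l}  B5 = {b, g, j, l}  B6 = {b, g, i, l}  B7 = {b, d, i, l}  B8 = {b, d, h, i}  B9 = {d, e, h, i}
Tree: B1–B2, B2–B3, B3–B4, B4–B5, B5–B6, B6–B7, B7–B8, B8–B9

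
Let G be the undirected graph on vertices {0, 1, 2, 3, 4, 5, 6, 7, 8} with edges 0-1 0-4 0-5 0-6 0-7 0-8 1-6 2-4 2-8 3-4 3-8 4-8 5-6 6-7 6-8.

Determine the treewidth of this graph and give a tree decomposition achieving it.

Every bag has size at most 3, so the width is 3 − 1 = 2 and tw(G) ≤ 2. For the lower bound, the 3 vertices {0, 4, 8} are pairwise adjacent, and any tree decomposition puts a clique entirely inside one bag — forcing width ≥ 2. Hence tw(G) = 2 exactly.

Treewidth 2.
One optimal decomposition is:
Bags: B1 = {0, 6, 8}  B2 = {0, 4, 8}  B3 = {2, 4, 8}  B4 = {0, 6, 7}  B5 = {0, 5, 6}  B6 = {3, 4, 8}  B7 = {0, 1, 6}
Tree: B1–B2, B2–B3, B1–B4, B4–B5, B2–B6, B4–B7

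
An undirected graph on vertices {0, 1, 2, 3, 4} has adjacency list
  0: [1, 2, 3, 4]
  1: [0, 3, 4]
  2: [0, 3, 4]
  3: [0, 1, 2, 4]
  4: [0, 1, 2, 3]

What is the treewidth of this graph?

A width-3 tree decomposition is:
Bags: B1 = {0, 1, 3, 4}  B2 = {0, 2, 3, 4}
Tree: B1–B2
Every bag has size at most 4, so the width is 4 − 1 = 3 and tw(G) ≤ 3. Conversely, {0, 1, 3, 4} is a clique of size 4, and the vertices of any clique must share a bag in every tree decomposition; so some bag has ≥ 4 vertices and tw(G) ≥ 3. The upper and lower bounds meet at 3, so that is the treewidth.

3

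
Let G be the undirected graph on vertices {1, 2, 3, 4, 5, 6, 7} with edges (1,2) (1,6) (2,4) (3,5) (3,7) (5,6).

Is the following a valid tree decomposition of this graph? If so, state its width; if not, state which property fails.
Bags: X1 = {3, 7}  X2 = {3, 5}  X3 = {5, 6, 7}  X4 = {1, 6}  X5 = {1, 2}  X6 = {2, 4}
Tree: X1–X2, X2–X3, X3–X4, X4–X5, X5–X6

A tree decomposition must satisfy three properties: every vertex lies in some bag; for every edge, both endpoints lie together in some bag; and for every vertex, the bags containing it form a connected subtree. Here bags containing vertex 7 are not connected in the tree, so the decomposition is invalid.

No — bags containing vertex 7 are not connected in the tree.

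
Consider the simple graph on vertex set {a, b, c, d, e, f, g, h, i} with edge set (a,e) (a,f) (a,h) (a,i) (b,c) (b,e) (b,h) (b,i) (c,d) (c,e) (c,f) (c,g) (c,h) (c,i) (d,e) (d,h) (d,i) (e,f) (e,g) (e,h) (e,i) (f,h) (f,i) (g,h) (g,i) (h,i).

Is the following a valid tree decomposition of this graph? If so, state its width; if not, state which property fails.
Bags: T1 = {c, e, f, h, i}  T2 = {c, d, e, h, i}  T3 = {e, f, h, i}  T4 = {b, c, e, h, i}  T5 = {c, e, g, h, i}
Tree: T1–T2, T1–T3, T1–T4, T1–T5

No — vertex a appears in no bag.

A tree decomposition must satisfy three properties: every vertex lies in some bag; for every edge, both endpoints lie together in some bag; and for every vertex, the bags containing it form a connected subtree. Here vertex a appears in no bag, so the decomposition is invalid.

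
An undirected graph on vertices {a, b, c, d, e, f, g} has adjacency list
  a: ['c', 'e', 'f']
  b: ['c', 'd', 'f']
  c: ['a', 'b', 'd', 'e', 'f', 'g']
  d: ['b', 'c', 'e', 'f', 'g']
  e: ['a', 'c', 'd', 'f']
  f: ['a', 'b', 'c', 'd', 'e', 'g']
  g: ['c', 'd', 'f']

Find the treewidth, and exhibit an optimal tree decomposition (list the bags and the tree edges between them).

Treewidth 3.
One optimal decomposition is:
Bags: B1 = {c, d, f, g}  B2 = {c, d, e, f}  B3 = {a, c, e, f}  B4 = {b, c, d, f}
Tree: B1–B2, B2–B3, B1–B4

Every bag has size at most 4, so the width is 4 − 1 = 3 and tw(G) ≤ 3. For the lower bound, the 4 vertices {c, d, f, g} are pairwise adjacent, and any tree decomposition puts a clique entirely inside one bag — forcing width ≥ 3. The upper and lower bounds meet at 3, so that is the treewidth.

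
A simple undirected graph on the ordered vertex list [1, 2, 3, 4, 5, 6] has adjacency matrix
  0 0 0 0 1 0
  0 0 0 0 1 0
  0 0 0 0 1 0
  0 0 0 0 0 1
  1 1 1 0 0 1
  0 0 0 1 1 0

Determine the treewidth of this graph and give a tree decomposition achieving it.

Every bag has size at most 2, so the width is 2 − 1 = 1 and tw(G) ≤ 1. Any graph with an edge has treewidth ≥ 1, and G has the edge 5–6. Therefore the treewidth is 1.

Treewidth 1.
Bags: B1 = {5, 6}  B2 = {4, 6}  B3 = {1, 5}  B4 = {2, 5}  B5 = {3, 5}
Tree: B1–B2, B1–B3, B1–B4, B4–B5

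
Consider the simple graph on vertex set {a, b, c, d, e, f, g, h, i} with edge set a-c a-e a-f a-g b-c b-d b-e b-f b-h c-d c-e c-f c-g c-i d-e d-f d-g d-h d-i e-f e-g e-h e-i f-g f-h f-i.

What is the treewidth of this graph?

4

A width-4 tree decomposition is:
Bags: B1 = {b, c, d, e, f}  B2 = {b, d, e, f, h}  B3 = {c, d, e, f, g}  B4 = {c, d, e, f, i}  B5 = {a, c, e, f, g}
Tree: B1–B2, B1–B3, B1–B4, B3–B5
Every bag has size at most 5, so the width is 5 − 1 = 4 and tw(G) ≤ 4. On the other hand G contains the 5-clique {b, d, e, f, h}. A clique must lie in a single bag of any decomposition, so no decomposition can have width below 4. Combining the bounds, tw(G) = 4.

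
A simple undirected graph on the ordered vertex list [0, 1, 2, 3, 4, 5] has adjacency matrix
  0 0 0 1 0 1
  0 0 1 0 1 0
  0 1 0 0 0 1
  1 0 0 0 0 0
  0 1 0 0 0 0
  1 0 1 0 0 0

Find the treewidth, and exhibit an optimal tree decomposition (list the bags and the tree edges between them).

Treewidth 1.
One such decomposition:
Bags: B1 = {1, 4}  B2 = {1, 2}  B3 = {2, 5}  B4 = {0, 5}  B5 = {0, 3}
Tree: B1–B2, B2–B3, B3–B4, B4–B5

Every bag has size at most 2, so the width is 2 − 1 = 1 and tw(G) ≤ 1. G has an edge, so its treewidth is at least 1. Hence tw(G) = 1 exactly.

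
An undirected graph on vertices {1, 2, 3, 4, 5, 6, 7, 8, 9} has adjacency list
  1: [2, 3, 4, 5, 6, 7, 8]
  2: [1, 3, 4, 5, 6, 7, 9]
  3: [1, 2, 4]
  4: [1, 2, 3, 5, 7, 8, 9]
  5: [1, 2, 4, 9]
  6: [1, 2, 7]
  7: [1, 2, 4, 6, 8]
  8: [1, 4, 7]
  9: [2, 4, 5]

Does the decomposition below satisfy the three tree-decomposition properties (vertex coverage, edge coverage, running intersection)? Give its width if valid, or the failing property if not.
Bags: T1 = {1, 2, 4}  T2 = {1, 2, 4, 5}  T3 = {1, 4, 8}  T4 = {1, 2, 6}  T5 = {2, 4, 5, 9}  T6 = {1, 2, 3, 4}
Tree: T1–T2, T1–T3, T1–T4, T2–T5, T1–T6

A tree decomposition must satisfy three properties: every vertex lies in some bag; for every edge, both endpoints lie together in some bag; and for every vertex, the bags containing it form a connected subtree. Here vertex 7 appears in no bag, so the decomposition is invalid.

No — vertex 7 appears in no bag.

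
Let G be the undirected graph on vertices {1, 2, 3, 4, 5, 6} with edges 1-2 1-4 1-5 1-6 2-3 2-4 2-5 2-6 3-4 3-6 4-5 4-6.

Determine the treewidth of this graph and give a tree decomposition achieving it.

The largest bag has 4 vertices, giving width 3; this decomposition certifies tw(G) ≤ 3. For the lower bound, the 4 vertices {1, 2, 4, 5} are pairwise adjacent, and any tree decomposition puts a clique entirely inside one bag — forcing width ≥ 3. Therefore the treewidth is 3.

Treewidth 3.
One such decomposition:
Bags: B1 = {2, 3, 4, 6}  B2 = {1, 2, 4, 6}  B3 = {1, 2, 4, 5}
Tree: B1–B2, B2–B3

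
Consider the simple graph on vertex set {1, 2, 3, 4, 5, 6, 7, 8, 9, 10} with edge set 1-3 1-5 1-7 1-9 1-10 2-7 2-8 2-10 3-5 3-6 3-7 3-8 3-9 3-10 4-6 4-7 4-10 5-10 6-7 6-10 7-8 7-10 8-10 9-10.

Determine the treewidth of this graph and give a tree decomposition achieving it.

Every bag has size at most 4, so the width is 4 − 1 = 3 and tw(G) ≤ 3. For the lower bound, the 4 vertices {2, 7, 8, 10} are pairwise adjacent, and any tree decomposition puts a clique entirely inside one bag — forcing width ≥ 3. Therefore the treewidth is 3.

Treewidth 3.
Bags: B1 = {3, 6, 7, 10}  B2 = {4, 6, 7, 10}  B3 = {1, 3, 7, 10}  B4 = {1, 3, 5, 10}  B5 = {3, 7, 8, 10}  B6 = {1, 3, 9, 10}  B7 = {2, 7, 8, 10}
Tree: B1–B2, B1–B3, B3–B4, B3–B5, B3–B6, B5–B7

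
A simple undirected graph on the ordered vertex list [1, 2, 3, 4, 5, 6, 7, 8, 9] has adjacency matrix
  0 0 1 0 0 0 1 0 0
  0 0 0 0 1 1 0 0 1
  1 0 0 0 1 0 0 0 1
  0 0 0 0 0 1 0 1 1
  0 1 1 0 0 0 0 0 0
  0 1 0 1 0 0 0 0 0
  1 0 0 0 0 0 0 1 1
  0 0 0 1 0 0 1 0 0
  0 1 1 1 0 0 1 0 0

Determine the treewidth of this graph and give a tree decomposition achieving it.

Each bag holds 4 vertices, so the decomposition has width 3, which upper-bounds the treewidth. For the lower bound: the 4 vertex sets {4,6,8}, {2}, {9}, {1,3,5,7} are disjoint, each induces a connected subgraph, and every pair is joined by at least one edge of G. Contracting each set to a single vertex therefore yields K_{4} as a minor, and since treewidth is minor-monotone, tw(G) ≥ tw(K_{4}) = 3. The upper and lower bounds meet at 3, so that is the treewidth.

Treewidth 3.
One such decomposition:
Bags: B1 = {2, 4, 6, 8}  B2 = {2, 4, 8, 9}  B3 = {2, 7, 8, 9}  B4 = {2, 5, 7, 9}  B5 = {3, 5, 7, 9}  B6 = {1, 3, 5, 7}
Tree: B1–B2, B2–B3, B3–B4, B4–B5, B5–B6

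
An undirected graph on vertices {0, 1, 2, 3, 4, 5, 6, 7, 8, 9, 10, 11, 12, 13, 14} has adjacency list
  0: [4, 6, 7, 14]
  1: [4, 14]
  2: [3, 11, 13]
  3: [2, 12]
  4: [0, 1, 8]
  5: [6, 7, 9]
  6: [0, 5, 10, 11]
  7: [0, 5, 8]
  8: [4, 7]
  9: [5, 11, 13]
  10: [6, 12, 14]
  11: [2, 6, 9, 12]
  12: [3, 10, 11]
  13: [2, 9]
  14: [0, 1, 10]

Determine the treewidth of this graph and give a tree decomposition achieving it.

Each bag holds 4 vertices, so the decomposition has width 3, which upper-bounds the treewidth. For the lower bound: the 4 vertex sets {1,4,8}, {14}, {0}, {5,6,7,10} are disjoint, each induces a connected subgraph, and every pair is joined by at least one edge of G. Contracting each set to a single vertex therefore yields K_{4} as a minor, and since treewidth is minor-monotone, tw(G) ≥ tw(K_{4}) = 3. Combining the bounds, tw(G) = 3.

Treewidth 3.
One optimal decomposition is:
Bags: B1 = {1, 4, 8, 14}  B2 = {0, 4, 8, 14}  B3 = {0, 7, 8, 14}  B4 = {0, 7, 10, 14}  B5 = {0, 6, 7, 10}  B6 = {5, 6, 7, 10}  B7 = {5, 6, 10, 12}  B8 = {5, 6, 11, 12}  B9 = {5, 9, 11, 12}  B10 = {3, 9, 11, 12}  B11 = {2, 3, 9, 11}  B12 = {2, 3, 9, 13}
Tree: B1–B2, B2–B3, B3–B4, B4–B5, B5–B6, B6–B7, B7–B8, B8–B9, B9–B10, B10–B11, B11–B12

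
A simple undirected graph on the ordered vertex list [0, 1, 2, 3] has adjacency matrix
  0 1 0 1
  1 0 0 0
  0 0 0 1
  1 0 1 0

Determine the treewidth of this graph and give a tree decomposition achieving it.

Every bag has size at most 2, so the width is 2 − 1 = 1 and tw(G) ≤ 1. G has an edge, so its treewidth is at least 1. Therefore the treewidth is 1.

Treewidth 1.
One optimal decomposition is:
Bags: B1 = {0, 3}  B2 = {0, 1}  B3 = {2, 3}
Tree: B1–B2, B1–B3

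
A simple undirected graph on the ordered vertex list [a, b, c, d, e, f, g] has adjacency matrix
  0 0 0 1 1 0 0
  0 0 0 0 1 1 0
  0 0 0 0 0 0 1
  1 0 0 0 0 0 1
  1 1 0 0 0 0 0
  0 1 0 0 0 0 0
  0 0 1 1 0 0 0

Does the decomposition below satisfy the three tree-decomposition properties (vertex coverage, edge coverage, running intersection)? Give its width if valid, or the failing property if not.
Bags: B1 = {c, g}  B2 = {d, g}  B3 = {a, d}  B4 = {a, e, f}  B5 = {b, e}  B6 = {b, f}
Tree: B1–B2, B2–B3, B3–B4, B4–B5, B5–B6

A tree decomposition must satisfy three properties: every vertex lies in some bag; for every edge, both endpoints lie together in some bag; and for every vertex, the bags containing it form a connected subtree. Here bags containing vertex f are not connected in the tree, so the decomposition is invalid.

No — bags containing vertex f are not connected in the tree.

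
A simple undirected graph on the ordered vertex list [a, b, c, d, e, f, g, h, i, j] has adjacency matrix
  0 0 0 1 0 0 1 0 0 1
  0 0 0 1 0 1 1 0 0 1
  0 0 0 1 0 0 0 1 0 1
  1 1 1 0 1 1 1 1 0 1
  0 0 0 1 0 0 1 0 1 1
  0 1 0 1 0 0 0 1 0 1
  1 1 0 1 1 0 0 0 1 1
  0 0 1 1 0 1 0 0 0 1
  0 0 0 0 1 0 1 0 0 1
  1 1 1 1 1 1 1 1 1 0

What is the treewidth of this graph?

A width-3 tree decomposition is:
Bags: B1 = {e, g, i, j}  B2 = {d, e, g, j}  B3 = {b, d, g, j}  B4 = {b, d, f, j}  B5 = {d, f, h, j}  B6 = {c, d, h, j}  B7 = {a, d, g, j}
Tree: B1–B2, B2–B3, B3–B4, B4–B5, B5–B6, B3–B7
The largest bag has 4 vertices, giving width 3; this decomposition certifies tw(G) ≤ 3. On the other hand G contains the 4-clique {d, e, g, j}. A clique must lie in a single bag of any decomposition, so no decomposition can have width below 3. Therefore the treewidth is 3.

3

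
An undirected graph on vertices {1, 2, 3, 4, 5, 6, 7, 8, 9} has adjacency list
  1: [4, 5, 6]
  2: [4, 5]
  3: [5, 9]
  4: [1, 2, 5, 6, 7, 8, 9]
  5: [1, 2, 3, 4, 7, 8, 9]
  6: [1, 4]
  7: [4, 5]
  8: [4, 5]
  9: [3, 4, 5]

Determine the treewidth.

2

A width-2 tree decomposition is:
Bags: B1 = {4, 5, 9}  B2 = {3, 5, 9}  B3 = {1, 4, 5}  B4 = {4, 5, 8}  B5 = {2, 4, 5}  B6 = {4, 5, 7}  B7 = {1, 4, 6}
Tree: B1–B2, B1–B3, B3–B4, B3–B5, B4–B6, B3–B7
The largest bag has 3 vertices, giving width 2; this decomposition certifies tw(G) ≤ 2. For the lower bound, the 3 vertices {3, 5, 9} are pairwise adjacent, and any tree decomposition puts a clique entirely inside one bag — forcing width ≥ 2. Hence tw(G) = 2 exactly.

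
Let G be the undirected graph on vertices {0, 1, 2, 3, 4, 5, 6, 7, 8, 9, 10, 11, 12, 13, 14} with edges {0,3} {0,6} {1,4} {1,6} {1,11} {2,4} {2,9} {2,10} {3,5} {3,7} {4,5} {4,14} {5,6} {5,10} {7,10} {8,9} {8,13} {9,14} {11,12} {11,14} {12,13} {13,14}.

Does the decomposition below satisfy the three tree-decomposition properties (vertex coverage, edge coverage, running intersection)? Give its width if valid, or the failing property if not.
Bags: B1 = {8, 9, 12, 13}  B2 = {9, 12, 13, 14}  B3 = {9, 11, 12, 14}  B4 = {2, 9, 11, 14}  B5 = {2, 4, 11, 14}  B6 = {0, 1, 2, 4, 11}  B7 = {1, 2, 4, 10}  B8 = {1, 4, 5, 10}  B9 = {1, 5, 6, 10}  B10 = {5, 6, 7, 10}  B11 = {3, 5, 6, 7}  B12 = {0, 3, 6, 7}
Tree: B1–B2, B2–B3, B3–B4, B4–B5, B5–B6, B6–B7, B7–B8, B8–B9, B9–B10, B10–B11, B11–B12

No — bags containing vertex 0 are not connected in the tree.

A tree decomposition must satisfy three properties: every vertex lies in some bag; for every edge, both endpoints lie together in some bag; and for every vertex, the bags containing it form a connected subtree. Here bags containing vertex 0 are not connected in the tree, so the decomposition is invalid.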